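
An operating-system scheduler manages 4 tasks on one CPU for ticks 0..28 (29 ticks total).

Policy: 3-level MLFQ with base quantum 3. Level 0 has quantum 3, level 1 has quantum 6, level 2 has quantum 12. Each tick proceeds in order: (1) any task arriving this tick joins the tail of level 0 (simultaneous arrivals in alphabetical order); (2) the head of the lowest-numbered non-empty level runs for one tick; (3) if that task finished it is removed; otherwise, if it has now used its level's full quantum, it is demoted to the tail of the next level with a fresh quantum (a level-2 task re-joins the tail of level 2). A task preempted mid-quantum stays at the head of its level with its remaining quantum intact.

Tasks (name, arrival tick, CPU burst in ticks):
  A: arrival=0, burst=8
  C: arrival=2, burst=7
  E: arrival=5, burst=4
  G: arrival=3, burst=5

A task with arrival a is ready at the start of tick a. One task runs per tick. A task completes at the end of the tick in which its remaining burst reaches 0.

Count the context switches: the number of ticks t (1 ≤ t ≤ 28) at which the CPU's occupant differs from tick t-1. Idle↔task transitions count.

context switches = 8

t=0: L0/L1/L2 = A/-/- → run A
t=1: L0/L1/L2 = A/-/- → run A
t=2: L0/L1/L2 = AC/-/- → run A
t=3: L0/L1/L2 = CG/A/- → run C
t=4: L0/L1/L2 = CG/A/- → run C
t=5: L0/L1/L2 = CGE/A/- → run C
t=6: L0/L1/L2 = GE/AC/- → run G
t=7: L0/L1/L2 = GE/AC/- → run G
t=8: L0/L1/L2 = GE/AC/- → run G
t=9: L0/L1/L2 = E/ACG/- → run E
t=10: L0/L1/L2 = E/ACG/- → run E
t=11: L0/L1/L2 = E/ACG/- → run E
t=12: L0/L1/L2 = -/ACGE/- → run A
t=13: L0/L1/L2 = -/ACGE/- → run A
t=14: L0/L1/L2 = -/ACGE/- → run A
t=15: L0/L1/L2 = -/ACGE/- → run A
t=16: L0/L1/L2 = -/ACGE/- → run A
t=17: L0/L1/L2 = -/CGE/- → run C
t=18: L0/L1/L2 = -/CGE/- → run C
t=19: L0/L1/L2 = -/CGE/- → run C
t=20: L0/L1/L2 = -/CGE/- → run C
t=21: L0/L1/L2 = -/GE/- → run G
t=22: L0/L1/L2 = -/GE/- → run G
t=23: L0/L1/L2 = -/E/- → run E
t=24: (idle)
t=25: (idle)
t=26: (idle)
t=27: (idle)
t=28: (idle)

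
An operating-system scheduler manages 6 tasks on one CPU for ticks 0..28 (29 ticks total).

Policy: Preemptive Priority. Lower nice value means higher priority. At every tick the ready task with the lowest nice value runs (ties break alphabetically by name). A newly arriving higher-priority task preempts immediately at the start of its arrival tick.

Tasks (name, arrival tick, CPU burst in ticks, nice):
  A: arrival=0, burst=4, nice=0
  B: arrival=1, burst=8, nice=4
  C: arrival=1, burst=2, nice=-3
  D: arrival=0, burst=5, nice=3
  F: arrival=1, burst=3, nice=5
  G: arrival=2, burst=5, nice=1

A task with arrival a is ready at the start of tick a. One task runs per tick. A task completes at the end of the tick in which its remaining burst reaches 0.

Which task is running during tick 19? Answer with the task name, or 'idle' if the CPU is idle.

t=0: ready={A,D} → run A
t=1: ready={A,B,C,D,F} → run C
t=2: ready={A,B,C,D,F,G} → run C
t=3: ready={A,B,D,F,G} → run A
t=4: ready={A,B,D,F,G} → run A
t=5: ready={A,B,D,F,G} → run A
t=6: ready={B,D,F,G} → run G
t=7: ready={B,D,F,G} → run G
t=8: ready={B,D,F,G} → run G
t=9: ready={B,D,F,G} → run G
t=10: ready={B,D,F,G} → run G
t=11: ready={B,D,F} → run D
t=12: ready={B,D,F} → run D
t=13: ready={B,D,F} → run D
t=14: ready={B,D,F} → run D
t=15: ready={B,D,F} → run D
t=16: ready={B,F} → run B
t=17: ready={B,F} → run B
t=18: ready={B,F} → run B
t=19: ready={B,F} → run B
t=20: ready={B,F} → run B
t=21: ready={B,F} → run B
t=22: ready={B,F} → run B
t=23: ready={B,F} → run B
t=24: ready={F} → run F
t=25: ready={F} → run F
t=26: ready={F} → run F
t=27: (idle)
t=28: (idle)

running at tick 19 = B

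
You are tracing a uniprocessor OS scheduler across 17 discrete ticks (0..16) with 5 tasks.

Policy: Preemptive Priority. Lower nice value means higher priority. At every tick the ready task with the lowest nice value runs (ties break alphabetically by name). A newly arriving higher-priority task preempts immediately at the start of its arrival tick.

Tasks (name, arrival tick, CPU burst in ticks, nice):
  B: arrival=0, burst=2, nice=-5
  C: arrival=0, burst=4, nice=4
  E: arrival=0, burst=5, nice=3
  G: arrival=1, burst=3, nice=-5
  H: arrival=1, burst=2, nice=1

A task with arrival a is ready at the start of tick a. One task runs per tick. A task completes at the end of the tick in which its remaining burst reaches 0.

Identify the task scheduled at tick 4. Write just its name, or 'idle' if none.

running at tick 4 = G

t=0: ready={B,C,E} → run B
t=1: ready={B,C,E,G,H} → run B
t=2: ready={C,E,G,H} → run G
t=3: ready={C,E,G,H} → run G
t=4: ready={C,E,G,H} → run G
t=5: ready={C,E,H} → run H
t=6: ready={C,E,H} → run H
t=7: ready={C,E} → run E
t=8: ready={C,E} → run E
t=9: ready={C,E} → run E
t=10: ready={C,E} → run E
t=11: ready={C,E} → run E
t=12: ready={C} → run C
t=13: ready={C} → run C
t=14: ready={C} → run C
t=15: ready={C} → run C
t=16: (idle)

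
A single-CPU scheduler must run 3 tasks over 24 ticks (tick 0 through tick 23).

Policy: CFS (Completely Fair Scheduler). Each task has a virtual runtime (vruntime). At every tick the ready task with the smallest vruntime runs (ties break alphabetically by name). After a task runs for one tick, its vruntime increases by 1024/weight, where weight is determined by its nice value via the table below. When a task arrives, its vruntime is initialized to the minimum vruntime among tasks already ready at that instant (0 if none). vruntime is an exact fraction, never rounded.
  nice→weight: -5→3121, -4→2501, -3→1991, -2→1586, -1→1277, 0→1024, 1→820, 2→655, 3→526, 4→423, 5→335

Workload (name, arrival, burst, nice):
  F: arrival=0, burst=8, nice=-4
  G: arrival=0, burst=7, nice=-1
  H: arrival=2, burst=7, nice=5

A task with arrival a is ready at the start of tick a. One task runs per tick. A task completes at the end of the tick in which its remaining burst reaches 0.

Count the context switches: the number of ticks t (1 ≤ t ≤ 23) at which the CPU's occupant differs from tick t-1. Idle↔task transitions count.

t=0: vr[F=0 G=0] → run F
t=1: vr[F=1024/2501 G=0] → run G
t=2: vr[F=1024/2501 G=1024/1277 H=1024/2501] → run F
t=3: vr[F=2048/2501 G=1024/1277 H=1024/2501] → run H
t=4: vr[F=2048/2501 G=1024/1277 H=2904064/837835] → run G
t=5: vr[F=2048/2501 G=2048/1277 H=2904064/837835] → run F
t=6: vr[F=3072/2501 G=2048/1277 H=2904064/837835] → run F
t=7: vr[F=4096/2501 G=2048/1277 H=2904064/837835] → run G
t=8: vr[F=4096/2501 G=3072/1277 H=2904064/837835] → run F
t=9: vr[F=5120/2501 G=3072/1277 H=2904064/837835] → run F
t=10: vr[F=6144/2501 G=3072/1277 H=2904064/837835] → run G
t=11: vr[F=6144/2501 G=4096/1277 H=2904064/837835] → run F
t=12: vr[F=7168/2501 G=4096/1277 H=2904064/837835] → run F
t=13: vr[G=4096/1277 H=2904064/837835] → run G
t=14: vr[G=5120/1277 H=2904064/837835] → run H
t=15: vr[G=5120/1277 H=5465088/837835] → run G
t=16: vr[G=6144/1277 H=5465088/837835] → run G
t=17: vr[H=5465088/837835] → run H
t=18: vr[H=8026112/837835] → run H
t=19: vr[H=10587136/837835] → run H
t=20: vr[H=2629632/167567] → run H
t=21: vr[H=15709184/837835] → run H
t=22: (idle)
t=23: (idle)

context switches = 14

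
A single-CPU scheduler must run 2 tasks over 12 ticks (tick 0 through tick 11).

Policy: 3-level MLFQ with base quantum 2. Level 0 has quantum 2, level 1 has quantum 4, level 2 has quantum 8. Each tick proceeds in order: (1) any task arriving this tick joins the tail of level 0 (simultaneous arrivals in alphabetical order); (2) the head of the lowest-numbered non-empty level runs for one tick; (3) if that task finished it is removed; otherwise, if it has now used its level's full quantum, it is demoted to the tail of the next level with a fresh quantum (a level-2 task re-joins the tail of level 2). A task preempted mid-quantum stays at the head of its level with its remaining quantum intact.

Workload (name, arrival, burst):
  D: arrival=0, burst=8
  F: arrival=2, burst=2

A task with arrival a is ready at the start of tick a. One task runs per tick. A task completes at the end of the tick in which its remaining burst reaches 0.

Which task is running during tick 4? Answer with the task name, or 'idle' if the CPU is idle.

running at tick 4 = D

t=0: L0/L1/L2 = D/-/- → run D
t=1: L0/L1/L2 = D/-/- → run D
t=2: L0/L1/L2 = F/D/- → run F
t=3: L0/L1/L2 = F/D/- → run F
t=4: L0/L1/L2 = -/D/- → run D
t=5: L0/L1/L2 = -/D/- → run D
t=6: L0/L1/L2 = -/D/- → run D
t=7: L0/L1/L2 = -/D/- → run D
t=8: L0/L1/L2 = -/-/D → run D
t=9: L0/L1/L2 = -/-/D → run D
t=10: (idle)
t=11: (idle)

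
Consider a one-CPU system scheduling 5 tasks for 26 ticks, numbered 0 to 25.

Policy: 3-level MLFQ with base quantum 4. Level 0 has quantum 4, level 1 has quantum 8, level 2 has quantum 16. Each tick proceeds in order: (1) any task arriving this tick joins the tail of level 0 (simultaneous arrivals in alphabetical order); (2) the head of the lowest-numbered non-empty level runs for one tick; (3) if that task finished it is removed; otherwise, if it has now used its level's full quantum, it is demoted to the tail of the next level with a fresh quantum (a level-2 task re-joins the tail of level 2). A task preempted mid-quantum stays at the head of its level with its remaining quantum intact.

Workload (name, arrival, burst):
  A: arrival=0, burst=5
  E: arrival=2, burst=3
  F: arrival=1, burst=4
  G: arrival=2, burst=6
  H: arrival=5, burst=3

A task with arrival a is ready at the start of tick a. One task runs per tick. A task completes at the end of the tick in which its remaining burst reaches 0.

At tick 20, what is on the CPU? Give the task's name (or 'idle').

t=0: L0/L1/L2 = A/-/- → run A
t=1: L0/L1/L2 = AF/-/- → run A
t=2: L0/L1/L2 = AFEG/-/- → run A
t=3: L0/L1/L2 = AFEG/-/- → run A
t=4: L0/L1/L2 = FEG/A/- → run F
t=5: L0/L1/L2 = FEGH/A/- → run F
t=6: L0/L1/L2 = FEGH/A/- → run F
t=7: L0/L1/L2 = FEGH/A/- → run F
t=8: L0/L1/L2 = EGH/A/- → run E
t=9: L0/L1/L2 = EGH/A/- → run E
t=10: L0/L1/L2 = EGH/A/- → run E
t=11: L0/L1/L2 = GH/A/- → run G
t=12: L0/L1/L2 = GH/A/- → run G
t=13: L0/L1/L2 = GH/A/- → run G
t=14: L0/L1/L2 = GH/A/- → run G
t=15: L0/L1/L2 = H/AG/- → run H
t=16: L0/L1/L2 = H/AG/- → run H
t=17: L0/L1/L2 = H/AG/- → run H
t=18: L0/L1/L2 = -/AG/- → run A
t=19: L0/L1/L2 = -/G/- → run G
t=20: L0/L1/L2 = -/G/- → run G
t=21: (idle)
t=22: (idle)
t=23: (idle)
t=24: (idle)
t=25: (idle)

running at tick 20 = G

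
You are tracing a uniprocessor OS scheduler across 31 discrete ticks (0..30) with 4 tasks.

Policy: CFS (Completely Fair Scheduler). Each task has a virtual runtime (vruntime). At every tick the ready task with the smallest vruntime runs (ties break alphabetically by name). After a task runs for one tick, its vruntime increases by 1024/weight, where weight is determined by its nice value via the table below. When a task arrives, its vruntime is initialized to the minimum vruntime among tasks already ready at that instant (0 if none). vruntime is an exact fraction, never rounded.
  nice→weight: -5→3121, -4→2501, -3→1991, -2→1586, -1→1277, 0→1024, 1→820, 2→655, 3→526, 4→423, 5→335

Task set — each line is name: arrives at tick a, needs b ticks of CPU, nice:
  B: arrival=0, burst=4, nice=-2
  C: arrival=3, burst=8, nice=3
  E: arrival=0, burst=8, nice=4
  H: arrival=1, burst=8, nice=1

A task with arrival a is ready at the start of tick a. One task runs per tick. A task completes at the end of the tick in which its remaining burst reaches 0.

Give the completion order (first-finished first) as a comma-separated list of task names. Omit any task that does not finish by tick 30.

completion order = B, H, C, E

t=0: vr[B=0 E=0] → run B
t=1: vr[B=512/793 E=0 H=0] → run E
t=2: vr[B=512/793 E=1024/423 H=0] → run H
t=3: vr[B=512/793 C=512/793 E=1024/423 H=256/205] → run B
t=4: vr[B=1024/793 C=512/793 E=1024/423 H=256/205] → run C
t=5: vr[B=1024/793 C=540672/208559 E=1024/423 H=256/205] → run H
t=6: vr[B=1024/793 C=540672/208559 E=1024/423 H=512/205] → run B
t=7: vr[B=1536/793 C=540672/208559 E=1024/423 H=512/205] → run B
t=8: vr[C=540672/208559 E=1024/423 H=512/205] → run E
t=9: vr[C=540672/208559 E=2048/423 H=512/205] → run H
t=10: vr[C=540672/208559 E=2048/423 H=768/205] → run C
t=11: vr[C=946688/208559 E=2048/423 H=768/205] → run H
t=12: vr[C=946688/208559 E=2048/423 H=1024/205] → run C
t=13: vr[C=1352704/208559 E=2048/423 H=1024/205] → run E
t=14: vr[C=1352704/208559 E=1024/141 H=1024/205] → run H
t=15: vr[C=1352704/208559 E=1024/141 H=256/41] → run H
t=16: vr[C=1352704/208559 E=1024/141 H=1536/205] → run C
t=17: vr[C=1758720/208559 E=1024/141 H=1536/205] → run E
t=18: vr[C=1758720/208559 E=4096/423 H=1536/205] → run H
t=19: vr[C=1758720/208559 E=4096/423 H=1792/205] → run C
t=20: vr[C=2164736/208559 E=4096/423 H=1792/205] → run H
t=21: vr[C=2164736/208559 E=4096/423] → run E
t=22: vr[C=2164736/208559 E=5120/423] → run C
t=23: vr[C=2570752/208559 E=5120/423] → run E
t=24: vr[C=2570752/208559 E=2048/141] → run C
t=25: vr[C=2976768/208559 E=2048/141] → run C
t=26: vr[E=2048/141] → run E
t=27: vr[E=7168/423] → run E
t=28: (idle)
t=29: (idle)
t=30: (idle)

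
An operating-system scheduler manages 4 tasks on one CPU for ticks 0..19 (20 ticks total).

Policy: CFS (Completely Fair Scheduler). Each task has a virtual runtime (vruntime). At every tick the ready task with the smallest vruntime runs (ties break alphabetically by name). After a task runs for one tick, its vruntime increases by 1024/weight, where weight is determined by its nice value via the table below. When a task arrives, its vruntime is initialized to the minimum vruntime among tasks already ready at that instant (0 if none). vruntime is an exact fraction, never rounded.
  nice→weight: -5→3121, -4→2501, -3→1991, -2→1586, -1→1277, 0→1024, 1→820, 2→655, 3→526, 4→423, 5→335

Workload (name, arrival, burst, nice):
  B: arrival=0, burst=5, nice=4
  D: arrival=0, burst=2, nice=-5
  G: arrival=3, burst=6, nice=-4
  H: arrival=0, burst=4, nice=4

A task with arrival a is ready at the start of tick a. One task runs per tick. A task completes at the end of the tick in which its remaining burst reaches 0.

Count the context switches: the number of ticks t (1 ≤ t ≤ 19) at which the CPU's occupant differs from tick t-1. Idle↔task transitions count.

t=0: vr[B=0 D=0 H=0] → run B
t=1: vr[B=1024/423 D=0 H=0] → run D
t=2: vr[B=1024/423 D=1024/3121 H=0] → run H
t=3: vr[B=1024/423 D=1024/3121 G=1024/3121 H=1024/423] → run D
t=4: vr[B=1024/423 G=1024/3121 H=1024/423] → run G
t=5: vr[B=1024/423 G=5756928/7805621 H=1024/423] → run G
t=6: vr[B=1024/423 G=8952832/7805621 H=1024/423] → run G
t=7: vr[B=1024/423 G=12148736/7805621 H=1024/423] → run G
t=8: vr[B=1024/423 G=15344640/7805621 H=1024/423] → run G
t=9: vr[B=1024/423 G=18540544/7805621 H=1024/423] → run G
t=10: vr[B=1024/423 H=1024/423] → run B
t=11: vr[B=2048/423 H=1024/423] → run H
t=12: vr[B=2048/423 H=2048/423] → run B
t=13: vr[B=1024/141 H=2048/423] → run H
t=14: vr[B=1024/141 H=1024/141] → run B
t=15: vr[B=4096/423 H=1024/141] → run H
t=16: vr[B=4096/423] → run B
t=17: (idle)
t=18: (idle)
t=19: (idle)

context switches = 12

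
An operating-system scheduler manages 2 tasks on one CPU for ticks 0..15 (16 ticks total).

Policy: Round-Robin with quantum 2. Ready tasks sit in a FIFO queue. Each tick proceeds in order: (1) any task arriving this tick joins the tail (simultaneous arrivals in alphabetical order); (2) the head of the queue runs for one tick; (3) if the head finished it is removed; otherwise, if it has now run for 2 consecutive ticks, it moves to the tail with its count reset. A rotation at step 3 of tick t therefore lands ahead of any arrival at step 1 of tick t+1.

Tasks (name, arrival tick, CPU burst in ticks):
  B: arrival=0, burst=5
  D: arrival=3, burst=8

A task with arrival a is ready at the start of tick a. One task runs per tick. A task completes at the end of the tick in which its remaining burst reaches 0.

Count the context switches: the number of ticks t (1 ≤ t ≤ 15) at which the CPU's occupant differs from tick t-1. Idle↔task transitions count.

context switches = 4

t=0: queue=[B] q_used=0 → run B
t=1: queue=[B] q_used=1 → run B
t=2: queue=[B] q_used=0 → run B
t=3: queue=[B,D] q_used=1 → run B
t=4: queue=[D,B] q_used=0 → run D
t=5: queue=[D,B] q_used=1 → run D
t=6: queue=[B,D] q_used=0 → run B
t=7: queue=[D] q_used=0 → run D
t=8: queue=[D] q_used=1 → run D
t=9: queue=[D] q_used=0 → run D
t=10: queue=[D] q_used=1 → run D
t=11: queue=[D] q_used=0 → run D
t=12: queue=[D] q_used=1 → run D
t=13: (idle)
t=14: (idle)
t=15: (idle)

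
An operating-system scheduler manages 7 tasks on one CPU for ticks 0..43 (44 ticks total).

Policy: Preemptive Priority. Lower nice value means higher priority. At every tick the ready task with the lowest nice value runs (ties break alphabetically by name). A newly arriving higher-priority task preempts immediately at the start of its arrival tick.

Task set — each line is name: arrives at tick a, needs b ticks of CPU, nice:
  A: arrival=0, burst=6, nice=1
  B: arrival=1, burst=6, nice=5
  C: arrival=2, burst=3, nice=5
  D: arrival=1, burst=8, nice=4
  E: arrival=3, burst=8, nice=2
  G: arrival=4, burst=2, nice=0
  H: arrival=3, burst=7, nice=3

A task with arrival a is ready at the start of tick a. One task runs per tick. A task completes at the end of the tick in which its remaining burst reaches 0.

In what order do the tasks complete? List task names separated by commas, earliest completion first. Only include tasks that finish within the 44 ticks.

completion order = G, A, E, H, D, B, C

t=0: ready={A} → run A
t=1: ready={A,B,D} → run A
t=2: ready={A,B,C,D} → run A
t=3: ready={A,B,C,D,E,H} → run A
t=4: ready={A,B,C,D,E,G,H} → run G
t=5: ready={A,B,C,D,E,G,H} → run G
t=6: ready={A,B,C,D,E,H} → run A
t=7: ready={A,B,C,D,E,H} → run A
t=8: ready={B,C,D,E,H} → run E
t=9: ready={B,C,D,E,H} → run E
t=10: ready={B,C,D,E,H} → run E
t=11: ready={B,C,D,E,H} → run E
t=12: ready={B,C,D,E,H} → run E
t=13: ready={B,C,D,E,H} → run E
t=14: ready={B,C,D,E,H} → run E
t=15: ready={B,C,D,E,H} → run E
t=16: ready={B,C,D,H} → run H
t=17: ready={B,C,D,H} → run H
t=18: ready={B,C,D,H} → run H
t=19: ready={B,C,D,H} → run H
t=20: ready={B,C,D,H} → run H
t=21: ready={B,C,D,H} → run H
t=22: ready={B,C,D,H} → run H
t=23: ready={B,C,D} → run D
t=24: ready={B,C,D} → run D
t=25: ready={B,C,D} → run D
t=26: ready={B,C,D} → run D
t=27: ready={B,C,D} → run D
t=28: ready={B,C,D} → run D
t=29: ready={B,C,D} → run D
t=30: ready={B,C,D} → run D
t=31: ready={B,C} → run B
t=32: ready={B,C} → run B
t=33: ready={B,C} → run B
t=34: ready={B,C} → run B
t=35: ready={B,C} → run B
t=36: ready={B,C} → run B
t=37: ready={C} → run C
t=38: ready={C} → run C
t=39: ready={C} → run C
t=40: (idle)
t=41: (idle)
t=42: (idle)
t=43: (idle)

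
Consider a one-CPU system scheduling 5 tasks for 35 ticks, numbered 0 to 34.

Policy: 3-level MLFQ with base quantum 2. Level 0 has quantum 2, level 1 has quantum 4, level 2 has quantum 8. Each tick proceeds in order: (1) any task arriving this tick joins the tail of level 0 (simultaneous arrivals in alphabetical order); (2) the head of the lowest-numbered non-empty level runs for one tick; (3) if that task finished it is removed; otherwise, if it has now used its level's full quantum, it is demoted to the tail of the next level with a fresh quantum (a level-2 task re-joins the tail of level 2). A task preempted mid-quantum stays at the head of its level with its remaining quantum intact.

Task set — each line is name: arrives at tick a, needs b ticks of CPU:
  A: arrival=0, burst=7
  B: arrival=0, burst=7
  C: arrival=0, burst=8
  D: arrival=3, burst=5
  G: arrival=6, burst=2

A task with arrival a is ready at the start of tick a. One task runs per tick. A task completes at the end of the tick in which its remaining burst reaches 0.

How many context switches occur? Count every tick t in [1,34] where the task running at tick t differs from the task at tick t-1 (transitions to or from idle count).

t=0: L0/L1/L2 = ABC/-/- → run A
t=1: L0/L1/L2 = ABC/-/- → run A
t=2: L0/L1/L2 = BC/A/- → run B
t=3: L0/L1/L2 = BCD/A/- → run B
t=4: L0/L1/L2 = CD/AB/- → run C
t=5: L0/L1/L2 = CD/AB/- → run C
t=6: L0/L1/L2 = DG/ABC/- → run D
t=7: L0/L1/L2 = DG/ABC/- → run D
t=8: L0/L1/L2 = G/ABCD/- → run G
t=9: L0/L1/L2 = G/ABCD/- → run G
t=10: L0/L1/L2 = -/ABCD/- → run A
t=11: L0/L1/L2 = -/ABCD/- → run A
t=12: L0/L1/L2 = -/ABCD/- → run A
t=13: L0/L1/L2 = -/ABCD/- → run A
t=14: L0/L1/L2 = -/BCD/A → run B
t=15: L0/L1/L2 = -/BCD/A → run B
t=16: L0/L1/L2 = -/BCD/A → run B
t=17: L0/L1/L2 = -/BCD/A → run B
t=18: L0/L1/L2 = -/CD/AB → run C
t=19: L0/L1/L2 = -/CD/AB → run C
t=20: L0/L1/L2 = -/CD/AB → run C
t=21: L0/L1/L2 = -/CD/AB → run C
t=22: L0/L1/L2 = -/D/ABC → run D
t=23: L0/L1/L2 = -/D/ABC → run D
t=24: L0/L1/L2 = -/D/ABC → run D
t=25: L0/L1/L2 = -/-/ABC → run A
t=26: L0/L1/L2 = -/-/BC → run B
t=27: L0/L1/L2 = -/-/C → run C
t=28: L0/L1/L2 = -/-/C → run C
t=29: (idle)
t=30: (idle)
t=31: (idle)
t=32: (idle)
t=33: (idle)
t=34: (idle)

context switches = 12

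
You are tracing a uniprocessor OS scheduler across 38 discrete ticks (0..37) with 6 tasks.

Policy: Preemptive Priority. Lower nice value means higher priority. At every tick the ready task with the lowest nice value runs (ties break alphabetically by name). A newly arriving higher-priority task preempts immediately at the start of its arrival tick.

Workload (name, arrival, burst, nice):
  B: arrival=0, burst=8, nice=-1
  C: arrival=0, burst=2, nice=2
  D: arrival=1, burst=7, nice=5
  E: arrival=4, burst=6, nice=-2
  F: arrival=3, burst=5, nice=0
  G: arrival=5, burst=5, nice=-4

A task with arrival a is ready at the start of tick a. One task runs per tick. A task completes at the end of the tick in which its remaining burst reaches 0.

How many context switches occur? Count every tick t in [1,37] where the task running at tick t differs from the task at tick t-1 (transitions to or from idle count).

context switches = 8

t=0: ready={B,C} → run B
t=1: ready={B,C,D} → run B
t=2: ready={B,C,D} → run B
t=3: ready={B,C,D,F} → run B
t=4: ready={B,C,D,E,F} → run E
t=5: ready={B,C,D,E,F,G} → run G
t=6: ready={B,C,D,E,F,G} → run G
t=7: ready={B,C,D,E,F,G} → run G
t=8: ready={B,C,D,E,F,G} → run G
t=9: ready={B,C,D,E,F,G} → run G
t=10: ready={B,C,D,E,F} → run E
t=11: ready={B,C,D,E,F} → run E
t=12: ready={B,C,D,E,F} → run E
t=13: ready={B,C,D,E,F} → run E
t=14: ready={B,C,D,E,F} → run E
t=15: ready={B,C,D,F} → run B
t=16: ready={B,C,D,F} → run B
t=17: ready={B,C,D,F} → run B
t=18: ready={B,C,D,F} → run B
t=19: ready={C,D,F} → run F
t=20: ready={C,D,F} → run F
t=21: ready={C,D,F} → run F
t=22: ready={C,D,F} → run F
t=23: ready={C,D,F} → run F
t=24: ready={C,D} → run C
t=25: ready={C,D} → run C
t=26: ready={D} → run D
t=27: ready={D} → run D
t=28: ready={D} → run D
t=29: ready={D} → run D
t=30: ready={D} → run D
t=31: ready={D} → run D
t=32: ready={D} → run D
t=33: (idle)
t=34: (idle)
t=35: (idle)
t=36: (idle)
t=37: (idle)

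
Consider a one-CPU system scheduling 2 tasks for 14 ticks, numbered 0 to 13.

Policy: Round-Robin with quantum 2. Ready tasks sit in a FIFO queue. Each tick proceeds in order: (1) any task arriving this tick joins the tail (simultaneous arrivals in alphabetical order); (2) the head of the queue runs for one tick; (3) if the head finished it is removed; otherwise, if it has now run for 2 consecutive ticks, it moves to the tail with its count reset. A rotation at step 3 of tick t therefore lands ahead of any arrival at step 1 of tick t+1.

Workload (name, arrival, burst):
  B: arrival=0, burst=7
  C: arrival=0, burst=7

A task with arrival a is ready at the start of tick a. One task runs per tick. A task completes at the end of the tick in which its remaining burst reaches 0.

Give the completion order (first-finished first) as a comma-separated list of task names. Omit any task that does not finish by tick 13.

completion order = B, C

t=0: queue=[B,C] q_used=0 → run B
t=1: queue=[B,C] q_used=1 → run B
t=2: queue=[C,B] q_used=0 → run C
t=3: queue=[C,B] q_used=1 → run C
t=4: queue=[B,C] q_used=0 → run B
t=5: queue=[B,C] q_used=1 → run B
t=6: queue=[C,B] q_used=0 → run C
t=7: queue=[C,B] q_used=1 → run C
t=8: queue=[B,C] q_used=0 → run B
t=9: queue=[B,C] q_used=1 → run B
t=10: queue=[C,B] q_used=0 → run C
t=11: queue=[C,B] q_used=1 → run C
t=12: queue=[B,C] q_used=0 → run B
t=13: queue=[C] q_used=0 → run C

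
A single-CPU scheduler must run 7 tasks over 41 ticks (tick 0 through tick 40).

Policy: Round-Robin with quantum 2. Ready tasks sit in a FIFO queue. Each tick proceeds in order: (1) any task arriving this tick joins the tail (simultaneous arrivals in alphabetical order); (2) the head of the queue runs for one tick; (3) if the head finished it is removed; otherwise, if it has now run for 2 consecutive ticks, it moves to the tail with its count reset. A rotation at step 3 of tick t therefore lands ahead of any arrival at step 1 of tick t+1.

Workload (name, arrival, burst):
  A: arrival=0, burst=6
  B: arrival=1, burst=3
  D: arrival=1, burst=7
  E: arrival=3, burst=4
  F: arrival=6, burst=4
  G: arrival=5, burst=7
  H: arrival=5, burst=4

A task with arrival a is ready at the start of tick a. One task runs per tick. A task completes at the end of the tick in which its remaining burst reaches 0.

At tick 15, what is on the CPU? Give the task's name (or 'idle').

running at tick 15 = D

t=0: queue=[A] q_used=0 → run A
t=1: queue=[A,B,D] q_used=1 → run A
t=2: queue=[B,D,A] q_used=0 → run B
t=3: queue=[B,D,A,E] q_used=1 → run B
t=4: queue=[D,A,E,B] q_used=0 → run D
t=5: queue=[D,A,E,B,G,H] q_used=1 → run D
t=6: queue=[A,E,B,G,H,D,F] q_used=0 → run A
t=7: queue=[A,E,B,G,H,D,F] q_used=1 → run A
t=8: queue=[E,B,G,H,D,F,A] q_used=0 → run E
t=9: queue=[E,B,G,H,D,F,A] q_used=1 → run E
t=10: queue=[B,G,H,D,F,A,E] q_used=0 → run B
t=11: queue=[G,H,D,F,A,E] q_used=0 → run G
t=12: queue=[G,H,D,F,A,E] q_used=1 → run G
t=13: queue=[H,D,F,A,E,G] q_used=0 → run H
t=14: queue=[H,D,F,A,E,G] q_used=1 → run H
t=15: queue=[D,F,A,E,G,H] q_used=0 → run D
t=16: queue=[D,F,A,E,G,H] q_used=1 → run D
t=17: queue=[F,A,E,G,H,D] q_used=0 → run F
t=18: queue=[F,A,E,G,H,D] q_used=1 → run F
t=19: queue=[A,E,G,H,D,F] q_used=0 → run A
t=20: queue=[A,E,G,H,D,F] q_used=1 → run A
t=21: queue=[E,G,H,D,F] q_used=0 → run E
t=22: queue=[E,G,H,D,F] q_used=1 → run E
t=23: queue=[G,H,D,F] q_used=0 → run G
t=24: queue=[G,H,D,F] q_used=1 → run G
t=25: queue=[H,D,F,G] q_used=0 → run H
t=26: queue=[H,D,F,G] q_used=1 → run H
t=27: queue=[D,F,G] q_used=0 → run D
t=28: queue=[D,F,G] q_used=1 → run D
t=29: queue=[F,G,D] q_used=0 → run F
t=30: queue=[F,G,D] q_used=1 → run F
t=31: queue=[G,D] q_used=0 → run G
t=32: queue=[G,D] q_used=1 → run G
t=33: queue=[D,G] q_used=0 → run D
t=34: queue=[G] q_used=0 → run G
t=35: (idle)
t=36: (idle)
t=37: (idle)
t=38: (idle)
t=39: (idle)
t=40: (idle)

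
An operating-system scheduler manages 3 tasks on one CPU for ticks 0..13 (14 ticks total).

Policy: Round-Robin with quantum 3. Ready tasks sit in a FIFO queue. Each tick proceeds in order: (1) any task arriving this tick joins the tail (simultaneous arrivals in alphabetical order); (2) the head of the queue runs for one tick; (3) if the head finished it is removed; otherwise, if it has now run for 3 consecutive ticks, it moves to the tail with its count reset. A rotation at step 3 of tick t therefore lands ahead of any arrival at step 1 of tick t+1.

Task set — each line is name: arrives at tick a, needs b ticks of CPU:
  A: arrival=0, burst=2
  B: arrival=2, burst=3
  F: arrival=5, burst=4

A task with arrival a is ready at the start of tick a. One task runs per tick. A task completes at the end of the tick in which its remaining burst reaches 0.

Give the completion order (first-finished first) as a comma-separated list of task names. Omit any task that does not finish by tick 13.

t=0: queue=[A] q_used=0 → run A
t=1: queue=[A] q_used=1 → run A
t=2: queue=[B] q_used=0 → run B
t=3: queue=[B] q_used=1 → run B
t=4: queue=[B] q_used=2 → run B
t=5: queue=[F] q_used=0 → run F
t=6: queue=[F] q_used=1 → run F
t=7: queue=[F] q_used=2 → run F
t=8: queue=[F] q_used=0 → run F
t=9: (idle)
t=10: (idle)
t=11: (idle)
t=12: (idle)
t=13: (idle)

completion order = A, B, F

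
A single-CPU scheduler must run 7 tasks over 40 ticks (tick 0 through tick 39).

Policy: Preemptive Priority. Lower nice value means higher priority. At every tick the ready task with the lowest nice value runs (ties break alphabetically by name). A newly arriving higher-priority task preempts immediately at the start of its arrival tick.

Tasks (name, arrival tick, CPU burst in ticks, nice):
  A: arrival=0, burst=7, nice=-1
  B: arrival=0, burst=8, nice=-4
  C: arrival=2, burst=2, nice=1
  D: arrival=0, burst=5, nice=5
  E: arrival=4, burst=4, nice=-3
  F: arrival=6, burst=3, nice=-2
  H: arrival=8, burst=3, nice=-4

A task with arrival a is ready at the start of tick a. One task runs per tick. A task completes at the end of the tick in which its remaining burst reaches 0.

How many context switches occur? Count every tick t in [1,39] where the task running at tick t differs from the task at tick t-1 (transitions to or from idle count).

t=0: ready={A,B,D} → run B
t=1: ready={A,B,D} → run B
t=2: ready={A,B,C,D} → run B
t=3: ready={A,B,C,D} → run B
t=4: ready={A,B,C,D,E} → run B
t=5: ready={A,B,C,D,E} → run B
t=6: ready={A,B,C,D,E,F} → run B
t=7: ready={A,B,C,D,E,F} → run B
t=8: ready={A,C,D,E,F,H} → run H
t=9: ready={A,C,D,E,F,H} → run H
t=10: ready={A,C,D,E,F,H} → run H
t=11: ready={A,C,D,E,F} → run E
t=12: ready={A,C,D,E,F} → run E
t=13: ready={A,C,D,E,F} → run E
t=14: ready={A,C,D,E,F} → run E
t=15: ready={A,C,D,F} → run F
t=16: ready={A,C,D,F} → run F
t=17: ready={A,C,D,F} → run F
t=18: ready={A,C,D} → run A
t=19: ready={A,C,D} → run A
t=20: ready={A,C,D} → run A
t=21: ready={A,C,D} → run A
t=22: ready={A,C,D} → run A
t=23: ready={A,C,D} → run A
t=24: ready={A,C,D} → run A
t=25: ready={C,D} → run C
t=26: ready={C,D} → run C
t=27: ready={D} → run D
t=28: ready={D} → run D
t=29: ready={D} → run D
t=30: ready={D} → run D
t=31: ready={D} → run D
t=32: (idle)
t=33: (idle)
t=34: (idle)
t=35: (idle)
t=36: (idle)
t=37: (idle)
t=38: (idle)
t=39: (idle)

context switches = 7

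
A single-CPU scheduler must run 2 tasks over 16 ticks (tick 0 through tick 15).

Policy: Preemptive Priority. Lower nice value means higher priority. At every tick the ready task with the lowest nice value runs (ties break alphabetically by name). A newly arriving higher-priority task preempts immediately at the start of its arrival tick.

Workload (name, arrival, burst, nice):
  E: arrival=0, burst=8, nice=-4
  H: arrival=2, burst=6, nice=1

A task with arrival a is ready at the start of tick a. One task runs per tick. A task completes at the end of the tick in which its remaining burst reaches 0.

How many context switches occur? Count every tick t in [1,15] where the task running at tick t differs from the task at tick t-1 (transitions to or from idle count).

context switches = 2

t=0: ready={E} → run E
t=1: ready={E} → run E
t=2: ready={E,H} → run E
t=3: ready={E,H} → run E
t=4: ready={E,H} → run E
t=5: ready={E,H} → run E
t=6: ready={E,H} → run E
t=7: ready={E,H} → run E
t=8: ready={H} → run H
t=9: ready={H} → run H
t=10: ready={H} → run H
t=11: ready={H} → run H
t=12: ready={H} → run H
t=13: ready={H} → run H
t=14: (idle)
t=15: (idle)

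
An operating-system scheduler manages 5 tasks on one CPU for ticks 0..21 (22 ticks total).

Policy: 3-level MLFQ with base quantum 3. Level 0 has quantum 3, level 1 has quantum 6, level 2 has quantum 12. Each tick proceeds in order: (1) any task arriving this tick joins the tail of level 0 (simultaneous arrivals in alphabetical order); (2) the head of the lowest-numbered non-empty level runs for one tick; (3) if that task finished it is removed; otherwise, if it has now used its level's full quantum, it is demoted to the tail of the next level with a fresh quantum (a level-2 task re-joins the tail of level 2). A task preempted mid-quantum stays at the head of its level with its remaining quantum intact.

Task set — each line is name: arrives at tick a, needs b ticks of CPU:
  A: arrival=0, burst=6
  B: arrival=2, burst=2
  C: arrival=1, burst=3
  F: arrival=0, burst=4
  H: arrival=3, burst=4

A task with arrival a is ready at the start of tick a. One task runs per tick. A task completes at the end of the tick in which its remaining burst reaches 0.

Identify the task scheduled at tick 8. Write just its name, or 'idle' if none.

running at tick 8 = C

t=0: L0/L1/L2 = AF/-/- → run A
t=1: L0/L1/L2 = AFC/-/- → run A
t=2: L0/L1/L2 = AFCB/-/- → run A
t=3: L0/L1/L2 = FCBH/A/- → run F
t=4: L0/L1/L2 = FCBH/A/- → run F
t=5: L0/L1/L2 = FCBH/A/- → run F
t=6: L0/L1/L2 = CBH/AF/- → run C
t=7: L0/L1/L2 = CBH/AF/- → run C
t=8: L0/L1/L2 = CBH/AF/- → run C
t=9: L0/L1/L2 = BH/AF/- → run B
t=10: L0/L1/L2 = BH/AF/- → run B
t=11: L0/L1/L2 = H/AF/- → run H
t=12: L0/L1/L2 = H/AF/- → run H
t=13: L0/L1/L2 = H/AF/- → run H
t=14: L0/L1/L2 = -/AFH/- → run A
t=15: L0/L1/L2 = -/AFH/- → run A
t=16: L0/L1/L2 = -/AFH/- → run A
t=17: L0/L1/L2 = -/FH/- → run F
t=18: L0/L1/L2 = -/H/- → run H
t=19: (idle)
t=20: (idle)
t=21: (idle)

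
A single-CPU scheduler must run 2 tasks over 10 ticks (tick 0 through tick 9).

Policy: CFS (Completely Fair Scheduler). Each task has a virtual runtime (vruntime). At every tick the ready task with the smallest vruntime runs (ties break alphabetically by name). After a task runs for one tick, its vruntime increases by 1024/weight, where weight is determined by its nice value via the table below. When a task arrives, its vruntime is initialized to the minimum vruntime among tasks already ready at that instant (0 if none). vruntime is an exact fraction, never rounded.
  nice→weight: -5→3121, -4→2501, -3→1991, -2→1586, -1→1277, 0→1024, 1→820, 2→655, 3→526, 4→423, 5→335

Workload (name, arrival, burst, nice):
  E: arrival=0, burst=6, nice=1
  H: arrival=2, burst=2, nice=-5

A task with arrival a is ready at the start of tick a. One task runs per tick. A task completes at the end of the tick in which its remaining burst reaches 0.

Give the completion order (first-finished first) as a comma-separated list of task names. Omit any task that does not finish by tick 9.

t=0: vr[E=0] → run E
t=1: vr[E=256/205] → run E
t=2: vr[E=512/205 H=512/205] → run E
t=3: vr[E=768/205 H=512/205] → run H
t=4: vr[E=768/205 H=1807872/639805] → run H
t=5: vr[E=768/205] → run E
t=6: vr[E=1024/205] → run E
t=7: vr[E=256/41] → run E
t=8: (idle)
t=9: (idle)

completion order = H, E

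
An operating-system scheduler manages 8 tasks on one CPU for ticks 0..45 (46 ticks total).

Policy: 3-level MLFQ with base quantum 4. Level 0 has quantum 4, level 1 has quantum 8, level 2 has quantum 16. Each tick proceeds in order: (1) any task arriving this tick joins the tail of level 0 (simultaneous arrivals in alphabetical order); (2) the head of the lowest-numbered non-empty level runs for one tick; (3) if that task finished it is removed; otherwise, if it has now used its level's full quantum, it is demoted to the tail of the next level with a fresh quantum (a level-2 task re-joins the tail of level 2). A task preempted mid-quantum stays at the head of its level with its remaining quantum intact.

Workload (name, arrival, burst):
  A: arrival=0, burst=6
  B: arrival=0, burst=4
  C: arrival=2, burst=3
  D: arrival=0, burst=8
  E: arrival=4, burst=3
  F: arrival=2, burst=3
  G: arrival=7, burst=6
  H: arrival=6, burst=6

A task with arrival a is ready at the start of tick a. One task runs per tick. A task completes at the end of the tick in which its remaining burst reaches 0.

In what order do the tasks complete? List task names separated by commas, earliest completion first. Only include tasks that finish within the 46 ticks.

completion order = B, C, F, E, A, D, H, G

t=0: L0/L1/L2 = ABD/-/- → run A
t=1: L0/L1/L2 = ABD/-/- → run A
t=2: L0/L1/L2 = ABDCF/-/- → run A
t=3: L0/L1/L2 = ABDCF/-/- → run A
t=4: L0/L1/L2 = BDCFE/A/- → run B
t=5: L0/L1/L2 = BDCFE/A/- → run B
t=6: L0/L1/L2 = BDCFEH/A/- → run B
t=7: L0/L1/L2 = BDCFEHG/A/- → run B
t=8: L0/L1/L2 = DCFEHG/A/- → run D
t=9: L0/L1/L2 = DCFEHG/A/- → run D
t=10: L0/L1/L2 = DCFEHG/A/- → run D
t=11: L0/L1/L2 = DCFEHG/A/- → run D
t=12: L0/L1/L2 = CFEHG/AD/- → run C
t=13: L0/L1/L2 = CFEHG/AD/- → run C
t=14: L0/L1/L2 = CFEHG/AD/- → run C
t=15: L0/L1/L2 = FEHG/AD/- → run F
t=16: L0/L1/L2 = FEHG/AD/- → run F
t=17: L0/L1/L2 = FEHG/AD/- → run F
t=18: L0/L1/L2 = EHG/AD/- → run E
t=19: L0/L1/L2 = EHG/AD/- → run E
t=20: L0/L1/L2 = EHG/AD/- → run E
t=21: L0/L1/L2 = HG/AD/- → run H
t=22: L0/L1/L2 = HG/AD/- → run H
t=23: L0/L1/L2 = HG/AD/- → run H
t=24: L0/L1/L2 = HG/AD/- → run H
t=25: L0/L1/L2 = G/ADH/- → run G
t=26: L0/L1/L2 = G/ADH/- → run G
t=27: L0/L1/L2 = G/ADH/- → run G
t=28: L0/L1/L2 = G/ADH/- → run G
t=29: L0/L1/L2 = -/ADHG/- → run A
t=30: L0/L1/L2 = -/ADHG/- → run A
t=31: L0/L1/L2 = -/DHG/- → run D
t=32: L0/L1/L2 = -/DHG/- → run D
t=33: L0/L1/L2 = -/DHG/- → run D
t=34: L0/L1/L2 = -/DHG/- → run D
t=35: L0/L1/L2 = -/HG/- → run H
t=36: L0/L1/L2 = -/HG/- → run H
t=37: L0/L1/L2 = -/G/- → run G
t=38: L0/L1/L2 = -/G/- → run G
t=39: (idle)
t=40: (idle)
t=41: (idle)
t=42: (idle)
t=43: (idle)
t=44: (idle)
t=45: (idle)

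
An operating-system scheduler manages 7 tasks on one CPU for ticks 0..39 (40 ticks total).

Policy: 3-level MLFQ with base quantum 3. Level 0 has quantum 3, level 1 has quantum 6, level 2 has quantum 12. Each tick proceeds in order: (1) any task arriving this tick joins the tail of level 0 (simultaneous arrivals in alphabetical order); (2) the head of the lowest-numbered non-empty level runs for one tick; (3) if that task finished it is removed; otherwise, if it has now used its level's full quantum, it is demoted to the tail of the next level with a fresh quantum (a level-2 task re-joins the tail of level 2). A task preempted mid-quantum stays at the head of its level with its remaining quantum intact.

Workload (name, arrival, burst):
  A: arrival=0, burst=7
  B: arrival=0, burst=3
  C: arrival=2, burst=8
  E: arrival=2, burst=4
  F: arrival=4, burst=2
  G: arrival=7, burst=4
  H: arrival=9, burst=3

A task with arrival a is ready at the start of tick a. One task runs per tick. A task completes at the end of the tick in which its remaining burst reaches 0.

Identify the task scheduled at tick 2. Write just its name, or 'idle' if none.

t=0: L0/L1/L2 = AB/-/- → run A
t=1: L0/L1/L2 = AB/-/- → run A
t=2: L0/L1/L2 = ABCE/-/- → run A
t=3: L0/L1/L2 = BCE/A/- → run B
t=4: L0/L1/L2 = BCEF/A/- → run B
t=5: L0/L1/L2 = BCEF/A/- → run B
t=6: L0/L1/L2 = CEF/A/- → run C
t=7: L0/L1/L2 = CEFG/A/- → run C
t=8: L0/L1/L2 = CEFG/A/- → run C
t=9: L0/L1/L2 = EFGH/AC/- → run E
t=10: L0/L1/L2 = EFGH/AC/- → run E
t=11: L0/L1/L2 = EFGH/AC/- → run E
t=12: L0/L1/L2 = FGH/ACE/- → run F
t=13: L0/L1/L2 = FGH/ACE/- → run F
t=14: L0/L1/L2 = GH/ACE/- → run G
t=15: L0/L1/L2 = GH/ACE/- → run G
t=16: L0/L1/L2 = GH/ACE/- → run G
t=17: L0/L1/L2 = H/ACEG/- → run H
t=18: L0/L1/L2 = H/ACEG/- → run H
t=19: L0/L1/L2 = H/ACEG/- → run H
t=20: L0/L1/L2 = -/ACEG/- → run A
t=21: L0/L1/L2 = -/ACEG/- → run A
t=22: L0/L1/L2 = -/ACEG/- → run A
t=23: L0/L1/L2 = -/ACEG/- → run A
t=24: L0/L1/L2 = -/CEG/- → run C
t=25: L0/L1/L2 = -/CEG/- → run C
t=26: L0/L1/L2 = -/CEG/- → run C
t=27: L0/L1/L2 = -/CEG/- → run C
t=28: L0/L1/L2 = -/CEG/- → run C
t=29: L0/L1/L2 = -/EG/- → run E
t=30: L0/L1/L2 = -/G/- → run G
t=31: (idle)
t=32: (idle)
t=33: (idle)
t=34: (idle)
t=35: (idle)
t=36: (idle)
t=37: (idle)
t=38: (idle)
t=39: (idle)

running at tick 2 = A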